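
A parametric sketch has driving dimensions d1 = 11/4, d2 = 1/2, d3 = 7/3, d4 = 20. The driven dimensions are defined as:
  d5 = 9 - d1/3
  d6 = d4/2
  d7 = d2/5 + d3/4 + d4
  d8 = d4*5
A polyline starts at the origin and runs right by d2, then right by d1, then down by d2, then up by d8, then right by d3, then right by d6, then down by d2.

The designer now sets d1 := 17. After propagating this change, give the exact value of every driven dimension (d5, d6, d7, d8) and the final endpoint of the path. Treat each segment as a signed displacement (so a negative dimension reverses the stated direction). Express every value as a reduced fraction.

d5 = 10/3
d6 = 10
d7 = 1241/60
d8 = 100
endpoint = (179/6, 99)

Apply edit: d1 := 17
  d5 = 9 - d1/3 = 10/3
  d6 = d4/2 = 10
  d7 = d2/5 + d3/4 + d4 = 1241/60
  d8 = d4*5 = 100
Walk from origin (0, 0):
  seg 1: right by d2 = 1/2 → (1/2, 0)
  seg 2: right by d1 = 17 → (35/2, 0)
  seg 3: down by d2 = 1/2 → (35/2, -1/2)
  seg 4: up by d8 = 100 → (35/2, 199/2)
  seg 5: right by d3 = 7/3 → (119/6, 199/2)
  seg 6: right by d6 = 10 → (179/6, 199/2)
  seg 7: down by d2 = 1/2 → (179/6, 99)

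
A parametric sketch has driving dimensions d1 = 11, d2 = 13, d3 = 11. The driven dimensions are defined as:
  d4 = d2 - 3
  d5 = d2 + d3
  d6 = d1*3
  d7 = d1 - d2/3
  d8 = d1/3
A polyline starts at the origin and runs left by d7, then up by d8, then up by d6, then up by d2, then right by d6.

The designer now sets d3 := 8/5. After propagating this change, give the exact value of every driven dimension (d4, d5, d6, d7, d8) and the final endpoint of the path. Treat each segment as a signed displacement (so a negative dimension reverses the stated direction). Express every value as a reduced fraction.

d4 = 10
d5 = 73/5
d6 = 33
d7 = 20/3
d8 = 11/3
endpoint = (79/3, 149/3)

Apply edit: d3 := 8/5
  d4 = d2 - 3 = 10
  d5 = d2 + d3 = 73/5
  d6 = d1*3 = 33
  d7 = d1 - d2/3 = 20/3
  d8 = d1/3 = 11/3
Walk from origin (0, 0):
  seg 1: left by d7 = 20/3 → (-20/3, 0)
  seg 2: up by d8 = 11/3 → (-20/3, 11/3)
  seg 3: up by d6 = 33 → (-20/3, 110/3)
  seg 4: up by d2 = 13 → (-20/3, 149/3)
  seg 5: right by d6 = 33 → (79/3, 149/3)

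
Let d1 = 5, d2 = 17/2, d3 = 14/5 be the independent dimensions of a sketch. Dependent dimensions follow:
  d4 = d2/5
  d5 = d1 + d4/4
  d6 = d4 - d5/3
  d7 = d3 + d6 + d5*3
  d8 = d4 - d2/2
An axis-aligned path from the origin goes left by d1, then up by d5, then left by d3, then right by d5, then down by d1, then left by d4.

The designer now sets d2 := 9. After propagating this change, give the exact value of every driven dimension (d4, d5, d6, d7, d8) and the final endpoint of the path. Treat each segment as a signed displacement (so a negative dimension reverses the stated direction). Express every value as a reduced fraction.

Apply edit: d2 := 9
  d4 = d2/5 = 9/5
  d5 = d1 + d4/4 = 109/20
  d6 = d4 - d5/3 = -1/60
  d7 = d3 + d6 + d5*3 = 287/15
  d8 = d4 - d2/2 = -27/10
Walk from origin (0, 0):
  seg 1: left by d1 = 5 → (-5, 0)
  seg 2: up by d5 = 109/20 → (-5, 109/20)
  seg 3: left by d3 = 14/5 → (-39/5, 109/20)
  seg 4: right by d5 = 109/20 → (-47/20, 109/20)
  seg 5: down by d1 = 5 → (-47/20, 9/20)
  seg 6: left by d4 = 9/5 → (-83/20, 9/20)

d4 = 9/5
d5 = 109/20
d6 = -1/60
d7 = 287/15
d8 = -27/10
endpoint = (-83/20, 9/20)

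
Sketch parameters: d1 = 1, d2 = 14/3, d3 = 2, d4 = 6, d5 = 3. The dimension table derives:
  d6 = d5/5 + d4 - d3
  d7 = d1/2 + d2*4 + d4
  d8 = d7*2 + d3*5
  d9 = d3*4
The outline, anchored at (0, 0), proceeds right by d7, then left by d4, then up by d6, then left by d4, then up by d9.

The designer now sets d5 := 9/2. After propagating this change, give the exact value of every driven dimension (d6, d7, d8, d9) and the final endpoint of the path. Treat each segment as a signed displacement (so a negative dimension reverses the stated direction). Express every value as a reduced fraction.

d6 = 49/10
d7 = 151/6
d8 = 181/3
d9 = 8
endpoint = (79/6, 129/10)

Apply edit: d5 := 9/2
  d6 = d5/5 + d4 - d3 = 49/10
  d7 = d1/2 + d2*4 + d4 = 151/6
  d8 = d7*2 + d3*5 = 181/3
  d9 = d3*4 = 8
Walk from origin (0, 0):
  seg 1: right by d7 = 151/6 → (151/6, 0)
  seg 2: left by d4 = 6 → (115/6, 0)
  seg 3: up by d6 = 49/10 → (115/6, 49/10)
  seg 4: left by d4 = 6 → (79/6, 49/10)
  seg 5: up by d9 = 8 → (79/6, 129/10)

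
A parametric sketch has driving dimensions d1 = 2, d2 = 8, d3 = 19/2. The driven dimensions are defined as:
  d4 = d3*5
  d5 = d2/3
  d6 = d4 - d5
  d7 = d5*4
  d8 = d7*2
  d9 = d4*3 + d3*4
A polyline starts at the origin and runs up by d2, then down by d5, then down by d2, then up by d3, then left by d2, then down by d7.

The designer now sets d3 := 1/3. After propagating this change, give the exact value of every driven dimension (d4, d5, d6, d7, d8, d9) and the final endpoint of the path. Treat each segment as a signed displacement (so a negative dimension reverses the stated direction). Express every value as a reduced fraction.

Apply edit: d3 := 1/3
  d4 = d3*5 = 5/3
  d5 = d2/3 = 8/3
  d6 = d4 - d5 = -1
  d7 = d5*4 = 32/3
  d8 = d7*2 = 64/3
  d9 = d4*3 + d3*4 = 19/3
Walk from origin (0, 0):
  seg 1: up by d2 = 8 → (0, 8)
  seg 2: down by d5 = 8/3 → (0, 16/3)
  seg 3: down by d2 = 8 → (0, -8/3)
  seg 4: up by d3 = 1/3 → (0, -7/3)
  seg 5: left by d2 = 8 → (-8, -7/3)
  seg 6: down by d7 = 32/3 → (-8, -13)

d4 = 5/3
d5 = 8/3
d6 = -1
d7 = 32/3
d8 = 64/3
d9 = 19/3
endpoint = (-8, -13)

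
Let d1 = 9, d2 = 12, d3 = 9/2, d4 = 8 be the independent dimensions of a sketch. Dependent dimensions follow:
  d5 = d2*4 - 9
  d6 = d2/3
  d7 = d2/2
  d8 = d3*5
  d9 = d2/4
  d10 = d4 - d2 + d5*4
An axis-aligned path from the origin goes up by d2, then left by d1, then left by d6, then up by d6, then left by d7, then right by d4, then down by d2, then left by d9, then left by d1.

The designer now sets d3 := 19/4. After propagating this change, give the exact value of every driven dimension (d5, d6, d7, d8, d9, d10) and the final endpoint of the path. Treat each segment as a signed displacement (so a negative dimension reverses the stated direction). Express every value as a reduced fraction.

d5 = 39
d6 = 4
d7 = 6
d8 = 95/4
d9 = 3
d10 = 152
endpoint = (-23, 4)

Apply edit: d3 := 19/4
  d5 = d2*4 - 9 = 39
  d6 = d2/3 = 4
  d7 = d2/2 = 6
  d8 = d3*5 = 95/4
  d9 = d2/4 = 3
  d10 = d4 - d2 + d5*4 = 152
Walk from origin (0, 0):
  seg 1: up by d2 = 12 → (0, 12)
  seg 2: left by d1 = 9 → (-9, 12)
  seg 3: left by d6 = 4 → (-13, 12)
  seg 4: up by d6 = 4 → (-13, 16)
  seg 5: left by d7 = 6 → (-19, 16)
  seg 6: right by d4 = 8 → (-11, 16)
  seg 7: down by d2 = 12 → (-11, 4)
  seg 8: left by d9 = 3 → (-14, 4)
  seg 9: left by d1 = 9 → (-23, 4)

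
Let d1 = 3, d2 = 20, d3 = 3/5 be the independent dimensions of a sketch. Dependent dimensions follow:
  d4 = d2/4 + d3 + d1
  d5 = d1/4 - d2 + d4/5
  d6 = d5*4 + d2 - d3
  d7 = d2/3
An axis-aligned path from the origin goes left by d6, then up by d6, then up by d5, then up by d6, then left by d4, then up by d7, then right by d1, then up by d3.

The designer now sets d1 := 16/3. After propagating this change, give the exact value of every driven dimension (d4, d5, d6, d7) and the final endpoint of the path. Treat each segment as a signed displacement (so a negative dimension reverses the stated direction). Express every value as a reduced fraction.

Apply edit: d1 := 16/3
  d4 = d2/4 + d3 + d1 = 164/15
  d5 = d1/4 - d2 + d4/5 = -412/25
  d6 = d5*4 + d2 - d3 = -1163/25
  d7 = d2/3 = 20/3
Walk from origin (0, 0):
  seg 1: left by d6 = -1163/25 → (1163/25, 0)
  seg 2: up by d6 = -1163/25 → (1163/25, -1163/25)
  seg 3: up by d5 = -412/25 → (1163/25, -63)
  seg 4: up by d6 = -1163/25 → (1163/25, -2738/25)
  seg 5: left by d4 = 164/15 → (2669/75, -2738/25)
  seg 6: up by d7 = 20/3 → (2669/75, -7714/75)
  seg 7: right by d1 = 16/3 → (1023/25, -7714/75)
  seg 8: up by d3 = 3/5 → (1023/25, -7669/75)

d4 = 164/15
d5 = -412/25
d6 = -1163/25
d7 = 20/3
endpoint = (1023/25, -7669/75)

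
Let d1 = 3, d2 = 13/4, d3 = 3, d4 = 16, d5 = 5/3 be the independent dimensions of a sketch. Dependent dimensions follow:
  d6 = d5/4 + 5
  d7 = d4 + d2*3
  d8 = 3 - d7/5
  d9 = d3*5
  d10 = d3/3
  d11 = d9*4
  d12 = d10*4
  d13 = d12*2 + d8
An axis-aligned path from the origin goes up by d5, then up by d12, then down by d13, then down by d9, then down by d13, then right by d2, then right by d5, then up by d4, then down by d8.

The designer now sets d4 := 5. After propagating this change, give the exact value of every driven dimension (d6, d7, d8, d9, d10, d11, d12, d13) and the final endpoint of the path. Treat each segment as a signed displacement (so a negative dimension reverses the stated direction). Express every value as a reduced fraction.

d6 = 65/12
d7 = 59/4
d8 = 1/20
d9 = 15
d10 = 1
d11 = 60
d12 = 4
d13 = 161/20
endpoint = (59/12, -1229/60)

Apply edit: d4 := 5
  d6 = d5/4 + 5 = 65/12
  d7 = d4 + d2*3 = 59/4
  d8 = 3 - d7/5 = 1/20
  d9 = d3*5 = 15
  d10 = d3/3 = 1
  d11 = d9*4 = 60
  d12 = d10*4 = 4
  d13 = d12*2 + d8 = 161/20
Walk from origin (0, 0):
  seg 1: up by d5 = 5/3 → (0, 5/3)
  seg 2: up by d12 = 4 → (0, 17/3)
  seg 3: down by d13 = 161/20 → (0, -143/60)
  seg 4: down by d9 = 15 → (0, -1043/60)
  seg 5: down by d13 = 161/20 → (0, -763/30)
  seg 6: right by d2 = 13/4 → (13/4, -763/30)
  seg 7: right by d5 = 5/3 → (59/12, -763/30)
  seg 8: up by d4 = 5 → (59/12, -613/30)
  seg 9: down by d8 = 1/20 → (59/12, -1229/60)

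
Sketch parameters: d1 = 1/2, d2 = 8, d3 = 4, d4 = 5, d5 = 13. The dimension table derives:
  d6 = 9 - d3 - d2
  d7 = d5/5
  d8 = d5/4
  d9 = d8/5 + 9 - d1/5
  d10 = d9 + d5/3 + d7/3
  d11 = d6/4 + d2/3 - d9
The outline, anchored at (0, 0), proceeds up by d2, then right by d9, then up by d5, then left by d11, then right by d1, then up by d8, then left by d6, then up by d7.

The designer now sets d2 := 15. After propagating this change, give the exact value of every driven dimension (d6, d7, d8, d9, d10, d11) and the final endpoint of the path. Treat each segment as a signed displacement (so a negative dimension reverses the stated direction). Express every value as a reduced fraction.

d6 = -10
d7 = 13/5
d8 = 13/4
d9 = 191/20
d10 = 59/4
d11 = -141/20
endpoint = (271/10, 677/20)

Apply edit: d2 := 15
  d6 = 9 - d3 - d2 = -10
  d7 = d5/5 = 13/5
  d8 = d5/4 = 13/4
  d9 = d8/5 + 9 - d1/5 = 191/20
  d10 = d9 + d5/3 + d7/3 = 59/4
  d11 = d6/4 + d2/3 - d9 = -141/20
Walk from origin (0, 0):
  seg 1: up by d2 = 15 → (0, 15)
  seg 2: right by d9 = 191/20 → (191/20, 15)
  seg 3: up by d5 = 13 → (191/20, 28)
  seg 4: left by d11 = -141/20 → (83/5, 28)
  seg 5: right by d1 = 1/2 → (171/10, 28)
  seg 6: up by d8 = 13/4 → (171/10, 125/4)
  seg 7: left by d6 = -10 → (271/10, 125/4)
  seg 8: up by d7 = 13/5 → (271/10, 677/20)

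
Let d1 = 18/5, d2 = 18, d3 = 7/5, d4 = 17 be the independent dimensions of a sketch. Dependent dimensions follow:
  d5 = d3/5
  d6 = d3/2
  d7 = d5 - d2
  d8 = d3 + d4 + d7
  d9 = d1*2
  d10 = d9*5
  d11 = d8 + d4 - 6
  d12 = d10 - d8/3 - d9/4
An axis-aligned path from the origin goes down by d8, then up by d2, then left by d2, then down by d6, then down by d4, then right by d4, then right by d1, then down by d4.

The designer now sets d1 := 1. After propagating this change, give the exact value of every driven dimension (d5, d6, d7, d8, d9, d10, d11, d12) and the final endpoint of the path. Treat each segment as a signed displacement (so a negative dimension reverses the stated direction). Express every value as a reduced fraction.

Apply edit: d1 := 1
  d5 = d3/5 = 7/25
  d6 = d3/2 = 7/10
  d7 = d5 - d2 = -443/25
  d8 = d3 + d4 + d7 = 17/25
  d9 = d1*2 = 2
  d10 = d9*5 = 10
  d11 = d8 + d4 - 6 = 292/25
  d12 = d10 - d8/3 - d9/4 = 1391/150
Walk from origin (0, 0):
  seg 1: down by d8 = 17/25 → (0, -17/25)
  seg 2: up by d2 = 18 → (0, 433/25)
  seg 3: left by d2 = 18 → (-18, 433/25)
  seg 4: down by d6 = 7/10 → (-18, 831/50)
  seg 5: down by d4 = 17 → (-18, -19/50)
  seg 6: right by d4 = 17 → (-1, -19/50)
  seg 7: right by d1 = 1 → (0, -19/50)
  seg 8: down by d4 = 17 → (0, -869/50)

d5 = 7/25
d6 = 7/10
d7 = -443/25
d8 = 17/25
d9 = 2
d10 = 10
d11 = 292/25
d12 = 1391/150
endpoint = (0, -869/50)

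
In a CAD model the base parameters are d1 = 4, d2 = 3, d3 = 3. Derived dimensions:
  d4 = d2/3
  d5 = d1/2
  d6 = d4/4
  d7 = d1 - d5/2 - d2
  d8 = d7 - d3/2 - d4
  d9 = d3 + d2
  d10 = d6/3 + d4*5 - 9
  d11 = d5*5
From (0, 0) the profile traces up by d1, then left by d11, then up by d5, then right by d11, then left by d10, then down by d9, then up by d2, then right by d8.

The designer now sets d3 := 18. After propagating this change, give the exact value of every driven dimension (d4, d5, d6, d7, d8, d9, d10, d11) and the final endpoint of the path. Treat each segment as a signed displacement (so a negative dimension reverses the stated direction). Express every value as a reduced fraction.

Apply edit: d3 := 18
  d4 = d2/3 = 1
  d5 = d1/2 = 2
  d6 = d4/4 = 1/4
  d7 = d1 - d5/2 - d2 = 0
  d8 = d7 - d3/2 - d4 = -10
  d9 = d3 + d2 = 21
  d10 = d6/3 + d4*5 - 9 = -47/12
  d11 = d5*5 = 10
Walk from origin (0, 0):
  seg 1: up by d1 = 4 → (0, 4)
  seg 2: left by d11 = 10 → (-10, 4)
  seg 3: up by d5 = 2 → (-10, 6)
  seg 4: right by d11 = 10 → (0, 6)
  seg 5: left by d10 = -47/12 → (47/12, 6)
  seg 6: down by d9 = 21 → (47/12, -15)
  seg 7: up by d2 = 3 → (47/12, -12)
  seg 8: right by d8 = -10 → (-73/12, -12)

d4 = 1
d5 = 2
d6 = 1/4
d7 = 0
d8 = -10
d9 = 21
d10 = -47/12
d11 = 10
endpoint = (-73/12, -12)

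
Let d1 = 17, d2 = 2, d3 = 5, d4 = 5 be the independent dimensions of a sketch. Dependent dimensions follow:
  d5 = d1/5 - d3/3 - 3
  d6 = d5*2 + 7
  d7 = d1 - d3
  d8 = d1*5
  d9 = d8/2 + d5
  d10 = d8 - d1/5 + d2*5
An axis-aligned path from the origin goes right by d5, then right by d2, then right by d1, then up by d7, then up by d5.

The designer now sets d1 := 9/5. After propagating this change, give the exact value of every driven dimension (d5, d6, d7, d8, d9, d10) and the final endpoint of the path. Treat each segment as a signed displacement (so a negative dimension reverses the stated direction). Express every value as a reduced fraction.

d5 = -323/75
d6 = -121/75
d7 = -16/5
d8 = 9
d9 = 29/150
d10 = 466/25
endpoint = (-38/75, -563/75)

Apply edit: d1 := 9/5
  d5 = d1/5 - d3/3 - 3 = -323/75
  d6 = d5*2 + 7 = -121/75
  d7 = d1 - d3 = -16/5
  d8 = d1*5 = 9
  d9 = d8/2 + d5 = 29/150
  d10 = d8 - d1/5 + d2*5 = 466/25
Walk from origin (0, 0):
  seg 1: right by d5 = -323/75 → (-323/75, 0)
  seg 2: right by d2 = 2 → (-173/75, 0)
  seg 3: right by d1 = 9/5 → (-38/75, 0)
  seg 4: up by d7 = -16/5 → (-38/75, -16/5)
  seg 5: up by d5 = -323/75 → (-38/75, -563/75)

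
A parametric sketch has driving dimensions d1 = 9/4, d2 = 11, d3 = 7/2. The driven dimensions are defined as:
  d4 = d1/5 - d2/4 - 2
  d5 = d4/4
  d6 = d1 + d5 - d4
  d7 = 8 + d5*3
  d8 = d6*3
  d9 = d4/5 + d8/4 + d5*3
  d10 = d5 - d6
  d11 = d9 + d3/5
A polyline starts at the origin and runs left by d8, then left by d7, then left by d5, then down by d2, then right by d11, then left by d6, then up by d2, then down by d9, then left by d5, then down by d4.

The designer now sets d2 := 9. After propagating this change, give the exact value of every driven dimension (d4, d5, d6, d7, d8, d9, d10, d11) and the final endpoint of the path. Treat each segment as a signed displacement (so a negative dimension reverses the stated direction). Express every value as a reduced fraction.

Apply edit: d2 := 9
  d4 = d1/5 - d2/4 - 2 = -19/5
  d5 = d4/4 = -19/20
  d6 = d1 + d5 - d4 = 51/10
  d7 = 8 + d5*3 = 103/20
  d8 = d6*3 = 153/10
  d9 = d4/5 + d8/4 + d5*3 = 43/200
  d10 = d5 - d6 = -121/20
  d11 = d9 + d3/5 = 183/200
Walk from origin (0, 0):
  seg 1: left by d8 = 153/10 → (-153/10, 0)
  seg 2: left by d7 = 103/20 → (-409/20, 0)
  seg 3: left by d5 = -19/20 → (-39/2, 0)
  seg 4: down by d2 = 9 → (-39/2, -9)
  seg 5: right by d11 = 183/200 → (-3717/200, -9)
  seg 6: left by d6 = 51/10 → (-4737/200, -9)
  seg 7: up by d2 = 9 → (-4737/200, 0)
  seg 8: down by d9 = 43/200 → (-4737/200, -43/200)
  seg 9: left by d5 = -19/20 → (-4547/200, -43/200)
  seg 10: down by d4 = -19/5 → (-4547/200, 717/200)

d4 = -19/5
d5 = -19/20
d6 = 51/10
d7 = 103/20
d8 = 153/10
d9 = 43/200
d10 = -121/20
d11 = 183/200
endpoint = (-4547/200, 717/200)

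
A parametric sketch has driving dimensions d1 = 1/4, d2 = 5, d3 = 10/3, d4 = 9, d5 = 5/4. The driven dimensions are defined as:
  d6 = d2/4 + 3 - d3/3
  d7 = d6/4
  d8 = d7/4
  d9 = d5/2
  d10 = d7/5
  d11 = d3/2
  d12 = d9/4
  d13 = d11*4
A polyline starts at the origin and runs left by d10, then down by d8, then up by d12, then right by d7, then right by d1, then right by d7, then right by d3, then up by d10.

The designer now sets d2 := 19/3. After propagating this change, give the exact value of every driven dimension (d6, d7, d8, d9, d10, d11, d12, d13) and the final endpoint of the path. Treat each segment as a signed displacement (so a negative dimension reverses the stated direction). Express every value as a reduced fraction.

d6 = 125/36
d7 = 125/144
d8 = 125/576
d9 = 5/8
d10 = 25/144
d11 = 5/3
d12 = 5/32
d13 = 20/3
endpoint = (247/48, 65/576)

Apply edit: d2 := 19/3
  d6 = d2/4 + 3 - d3/3 = 125/36
  d7 = d6/4 = 125/144
  d8 = d7/4 = 125/576
  d9 = d5/2 = 5/8
  d10 = d7/5 = 25/144
  d11 = d3/2 = 5/3
  d12 = d9/4 = 5/32
  d13 = d11*4 = 20/3
Walk from origin (0, 0):
  seg 1: left by d10 = 25/144 → (-25/144, 0)
  seg 2: down by d8 = 125/576 → (-25/144, -125/576)
  seg 3: up by d12 = 5/32 → (-25/144, -35/576)
  seg 4: right by d7 = 125/144 → (25/36, -35/576)
  seg 5: right by d1 = 1/4 → (17/18, -35/576)
  seg 6: right by d7 = 125/144 → (29/16, -35/576)
  seg 7: right by d3 = 10/3 → (247/48, -35/576)
  seg 8: up by d10 = 25/144 → (247/48, 65/576)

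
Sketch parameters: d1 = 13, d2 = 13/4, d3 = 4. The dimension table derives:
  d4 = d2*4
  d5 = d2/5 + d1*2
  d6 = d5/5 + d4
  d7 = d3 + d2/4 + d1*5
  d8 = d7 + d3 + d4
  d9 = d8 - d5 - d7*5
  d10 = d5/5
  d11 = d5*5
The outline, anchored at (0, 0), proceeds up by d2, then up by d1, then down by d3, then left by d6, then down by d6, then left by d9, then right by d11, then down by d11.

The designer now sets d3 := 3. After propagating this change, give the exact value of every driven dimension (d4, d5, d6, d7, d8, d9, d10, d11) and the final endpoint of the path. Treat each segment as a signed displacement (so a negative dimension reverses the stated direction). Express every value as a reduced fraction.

d4 = 13
d5 = 533/20
d6 = 1833/100
d7 = 1101/16
d8 = 1357/16
d9 = -2859/10
d10 = 533/100
d11 = 533/4
endpoint = (20041/50, -13833/100)

Apply edit: d3 := 3
  d4 = d2*4 = 13
  d5 = d2/5 + d1*2 = 533/20
  d6 = d5/5 + d4 = 1833/100
  d7 = d3 + d2/4 + d1*5 = 1101/16
  d8 = d7 + d3 + d4 = 1357/16
  d9 = d8 - d5 - d7*5 = -2859/10
  d10 = d5/5 = 533/100
  d11 = d5*5 = 533/4
Walk from origin (0, 0):
  seg 1: up by d2 = 13/4 → (0, 13/4)
  seg 2: up by d1 = 13 → (0, 65/4)
  seg 3: down by d3 = 3 → (0, 53/4)
  seg 4: left by d6 = 1833/100 → (-1833/100, 53/4)
  seg 5: down by d6 = 1833/100 → (-1833/100, -127/25)
  seg 6: left by d9 = -2859/10 → (26757/100, -127/25)
  seg 7: right by d11 = 533/4 → (20041/50, -127/25)
  seg 8: down by d11 = 533/4 → (20041/50, -13833/100)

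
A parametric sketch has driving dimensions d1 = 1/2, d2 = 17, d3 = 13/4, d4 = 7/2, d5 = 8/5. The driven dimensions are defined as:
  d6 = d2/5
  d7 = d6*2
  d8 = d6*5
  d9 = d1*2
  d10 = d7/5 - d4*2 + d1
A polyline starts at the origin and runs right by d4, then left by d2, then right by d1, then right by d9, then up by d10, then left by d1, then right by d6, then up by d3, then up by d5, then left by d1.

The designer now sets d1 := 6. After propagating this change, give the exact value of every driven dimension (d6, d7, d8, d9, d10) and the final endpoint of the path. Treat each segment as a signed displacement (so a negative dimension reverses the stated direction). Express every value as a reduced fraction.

Apply edit: d1 := 6
  d6 = d2/5 = 17/5
  d7 = d6*2 = 34/5
  d8 = d6*5 = 17
  d9 = d1*2 = 12
  d10 = d7/5 - d4*2 + d1 = 9/25
Walk from origin (0, 0):
  seg 1: right by d4 = 7/2 → (7/2, 0)
  seg 2: left by d2 = 17 → (-27/2, 0)
  seg 3: right by d1 = 6 → (-15/2, 0)
  seg 4: right by d9 = 12 → (9/2, 0)
  seg 5: up by d10 = 9/25 → (9/2, 9/25)
  seg 6: left by d1 = 6 → (-3/2, 9/25)
  seg 7: right by d6 = 17/5 → (19/10, 9/25)
  seg 8: up by d3 = 13/4 → (19/10, 361/100)
  seg 9: up by d5 = 8/5 → (19/10, 521/100)
  seg 10: left by d1 = 6 → (-41/10, 521/100)

d6 = 17/5
d7 = 34/5
d8 = 17
d9 = 12
d10 = 9/25
endpoint = (-41/10, 521/100)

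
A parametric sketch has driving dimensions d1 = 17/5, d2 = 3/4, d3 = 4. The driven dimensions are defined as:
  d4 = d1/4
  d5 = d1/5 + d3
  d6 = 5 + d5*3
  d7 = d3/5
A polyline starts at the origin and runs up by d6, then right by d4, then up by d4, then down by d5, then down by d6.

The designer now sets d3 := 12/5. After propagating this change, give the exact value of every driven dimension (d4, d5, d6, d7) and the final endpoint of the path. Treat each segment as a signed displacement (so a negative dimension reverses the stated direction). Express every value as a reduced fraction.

Apply edit: d3 := 12/5
  d4 = d1/4 = 17/20
  d5 = d1/5 + d3 = 77/25
  d6 = 5 + d5*3 = 356/25
  d7 = d3/5 = 12/25
Walk from origin (0, 0):
  seg 1: up by d6 = 356/25 → (0, 356/25)
  seg 2: right by d4 = 17/20 → (17/20, 356/25)
  seg 3: up by d4 = 17/20 → (17/20, 1509/100)
  seg 4: down by d5 = 77/25 → (17/20, 1201/100)
  seg 5: down by d6 = 356/25 → (17/20, -223/100)

d4 = 17/20
d5 = 77/25
d6 = 356/25
d7 = 12/25
endpoint = (17/20, -223/100)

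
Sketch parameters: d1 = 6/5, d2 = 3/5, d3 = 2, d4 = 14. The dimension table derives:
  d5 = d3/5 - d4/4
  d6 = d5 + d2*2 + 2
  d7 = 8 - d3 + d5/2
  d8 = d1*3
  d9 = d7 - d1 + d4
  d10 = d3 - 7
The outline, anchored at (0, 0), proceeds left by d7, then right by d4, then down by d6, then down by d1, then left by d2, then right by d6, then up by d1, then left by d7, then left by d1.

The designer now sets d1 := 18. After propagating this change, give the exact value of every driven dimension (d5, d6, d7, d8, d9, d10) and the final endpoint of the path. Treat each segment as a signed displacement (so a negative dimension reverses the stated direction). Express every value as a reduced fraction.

d5 = -31/10
d6 = 1/10
d7 = 89/20
d8 = 54
d9 = 9/20
d10 = -5
endpoint = (-67/5, -1/10)

Apply edit: d1 := 18
  d5 = d3/5 - d4/4 = -31/10
  d6 = d5 + d2*2 + 2 = 1/10
  d7 = 8 - d3 + d5/2 = 89/20
  d8 = d1*3 = 54
  d9 = d7 - d1 + d4 = 9/20
  d10 = d3 - 7 = -5
Walk from origin (0, 0):
  seg 1: left by d7 = 89/20 → (-89/20, 0)
  seg 2: right by d4 = 14 → (191/20, 0)
  seg 3: down by d6 = 1/10 → (191/20, -1/10)
  seg 4: down by d1 = 18 → (191/20, -181/10)
  seg 5: left by d2 = 3/5 → (179/20, -181/10)
  seg 6: right by d6 = 1/10 → (181/20, -181/10)
  seg 7: up by d1 = 18 → (181/20, -1/10)
  seg 8: left by d7 = 89/20 → (23/5, -1/10)
  seg 9: left by d1 = 18 → (-67/5, -1/10)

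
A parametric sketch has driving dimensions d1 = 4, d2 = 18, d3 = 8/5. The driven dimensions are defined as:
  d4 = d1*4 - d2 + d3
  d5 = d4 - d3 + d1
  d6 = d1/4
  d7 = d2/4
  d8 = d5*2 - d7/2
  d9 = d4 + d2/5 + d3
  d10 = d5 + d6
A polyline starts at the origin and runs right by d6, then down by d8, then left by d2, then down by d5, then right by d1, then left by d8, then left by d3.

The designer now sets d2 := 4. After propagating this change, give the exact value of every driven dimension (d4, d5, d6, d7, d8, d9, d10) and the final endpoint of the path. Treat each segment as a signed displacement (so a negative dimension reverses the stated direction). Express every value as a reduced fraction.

Apply edit: d2 := 4
  d4 = d1*4 - d2 + d3 = 68/5
  d5 = d4 - d3 + d1 = 16
  d6 = d1/4 = 1
  d7 = d2/4 = 1
  d8 = d5*2 - d7/2 = 63/2
  d9 = d4 + d2/5 + d3 = 16
  d10 = d5 + d6 = 17
Walk from origin (0, 0):
  seg 1: right by d6 = 1 → (1, 0)
  seg 2: down by d8 = 63/2 → (1, -63/2)
  seg 3: left by d2 = 4 → (-3, -63/2)
  seg 4: down by d5 = 16 → (-3, -95/2)
  seg 5: right by d1 = 4 → (1, -95/2)
  seg 6: left by d8 = 63/2 → (-61/2, -95/2)
  seg 7: left by d3 = 8/5 → (-321/10, -95/2)

d4 = 68/5
d5 = 16
d6 = 1
d7 = 1
d8 = 63/2
d9 = 16
d10 = 17
endpoint = (-321/10, -95/2)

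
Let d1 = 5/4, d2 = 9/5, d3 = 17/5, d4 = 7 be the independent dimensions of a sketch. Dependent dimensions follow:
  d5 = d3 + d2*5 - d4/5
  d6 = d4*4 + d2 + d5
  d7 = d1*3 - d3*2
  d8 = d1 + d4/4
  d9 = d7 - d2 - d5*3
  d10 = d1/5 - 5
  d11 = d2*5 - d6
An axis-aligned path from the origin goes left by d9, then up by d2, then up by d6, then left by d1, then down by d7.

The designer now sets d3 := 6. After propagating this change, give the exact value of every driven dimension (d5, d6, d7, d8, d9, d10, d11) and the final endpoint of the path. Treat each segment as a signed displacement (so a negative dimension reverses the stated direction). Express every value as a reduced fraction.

Apply edit: d3 := 6
  d5 = d3 + d2*5 - d4/5 = 68/5
  d6 = d4*4 + d2 + d5 = 217/5
  d7 = d1*3 - d3*2 = -33/4
  d8 = d1 + d4/4 = 3
  d9 = d7 - d2 - d5*3 = -1017/20
  d10 = d1/5 - 5 = -19/4
  d11 = d2*5 - d6 = -172/5
Walk from origin (0, 0):
  seg 1: left by d9 = -1017/20 → (1017/20, 0)
  seg 2: up by d2 = 9/5 → (1017/20, 9/5)
  seg 3: up by d6 = 217/5 → (1017/20, 226/5)
  seg 4: left by d1 = 5/4 → (248/5, 226/5)
  seg 5: down by d7 = -33/4 → (248/5, 1069/20)

d5 = 68/5
d6 = 217/5
d7 = -33/4
d8 = 3
d9 = -1017/20
d10 = -19/4
d11 = -172/5
endpoint = (248/5, 1069/20)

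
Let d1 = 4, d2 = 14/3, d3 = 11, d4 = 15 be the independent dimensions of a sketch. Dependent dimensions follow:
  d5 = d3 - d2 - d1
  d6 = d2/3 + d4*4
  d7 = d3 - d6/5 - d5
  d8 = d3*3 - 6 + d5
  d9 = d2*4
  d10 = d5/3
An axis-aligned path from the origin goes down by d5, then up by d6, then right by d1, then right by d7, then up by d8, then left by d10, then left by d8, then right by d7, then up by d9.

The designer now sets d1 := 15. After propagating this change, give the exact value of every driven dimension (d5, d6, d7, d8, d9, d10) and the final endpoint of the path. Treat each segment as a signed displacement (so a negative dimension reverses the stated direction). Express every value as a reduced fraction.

Apply edit: d1 := 15
  d5 = d3 - d2 - d1 = -26/3
  d6 = d2/3 + d4*4 = 554/9
  d7 = d3 - d6/5 - d5 = 331/45
  d8 = d3*3 - 6 + d5 = 55/3
  d9 = d2*4 = 56/3
  d10 = d5/3 = -26/9
Walk from origin (0, 0):
  seg 1: down by d5 = -26/3 → (0, 26/3)
  seg 2: up by d6 = 554/9 → (0, 632/9)
  seg 3: right by d1 = 15 → (15, 632/9)
  seg 4: right by d7 = 331/45 → (1006/45, 632/9)
  seg 5: up by d8 = 55/3 → (1006/45, 797/9)
  seg 6: left by d10 = -26/9 → (1136/45, 797/9)
  seg 7: left by d8 = 55/3 → (311/45, 797/9)
  seg 8: right by d7 = 331/45 → (214/15, 797/9)
  seg 9: up by d9 = 56/3 → (214/15, 965/9)

d5 = -26/3
d6 = 554/9
d7 = 331/45
d8 = 55/3
d9 = 56/3
d10 = -26/9
endpoint = (214/15, 965/9)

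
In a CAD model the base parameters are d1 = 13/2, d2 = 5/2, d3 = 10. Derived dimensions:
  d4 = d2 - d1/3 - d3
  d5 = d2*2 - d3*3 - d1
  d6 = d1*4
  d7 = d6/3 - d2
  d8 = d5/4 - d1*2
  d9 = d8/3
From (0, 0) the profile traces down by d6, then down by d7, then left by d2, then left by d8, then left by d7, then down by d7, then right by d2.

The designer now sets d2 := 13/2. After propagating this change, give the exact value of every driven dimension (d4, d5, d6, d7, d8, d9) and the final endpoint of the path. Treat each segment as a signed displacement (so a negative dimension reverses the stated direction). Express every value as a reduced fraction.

d4 = -17/3
d5 = -47/2
d6 = 26
d7 = 13/6
d8 = -151/8
d9 = -151/24
endpoint = (401/24, -91/3)

Apply edit: d2 := 13/2
  d4 = d2 - d1/3 - d3 = -17/3
  d5 = d2*2 - d3*3 - d1 = -47/2
  d6 = d1*4 = 26
  d7 = d6/3 - d2 = 13/6
  d8 = d5/4 - d1*2 = -151/8
  d9 = d8/3 = -151/24
Walk from origin (0, 0):
  seg 1: down by d6 = 26 → (0, -26)
  seg 2: down by d7 = 13/6 → (0, -169/6)
  seg 3: left by d2 = 13/2 → (-13/2, -169/6)
  seg 4: left by d8 = -151/8 → (99/8, -169/6)
  seg 5: left by d7 = 13/6 → (245/24, -169/6)
  seg 6: down by d7 = 13/6 → (245/24, -91/3)
  seg 7: right by d2 = 13/2 → (401/24, -91/3)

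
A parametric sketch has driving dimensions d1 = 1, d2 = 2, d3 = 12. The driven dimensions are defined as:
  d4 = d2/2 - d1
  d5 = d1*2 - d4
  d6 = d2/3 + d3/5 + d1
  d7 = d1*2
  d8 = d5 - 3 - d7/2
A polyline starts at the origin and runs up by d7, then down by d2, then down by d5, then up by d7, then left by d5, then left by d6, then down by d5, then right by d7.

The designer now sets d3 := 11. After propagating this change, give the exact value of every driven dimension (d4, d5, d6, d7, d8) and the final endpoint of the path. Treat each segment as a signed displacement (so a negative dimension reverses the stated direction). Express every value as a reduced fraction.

Apply edit: d3 := 11
  d4 = d2/2 - d1 = 0
  d5 = d1*2 - d4 = 2
  d6 = d2/3 + d3/5 + d1 = 58/15
  d7 = d1*2 = 2
  d8 = d5 - 3 - d7/2 = -2
Walk from origin (0, 0):
  seg 1: up by d7 = 2 → (0, 2)
  seg 2: down by d2 = 2 → (0, 0)
  seg 3: down by d5 = 2 → (0, -2)
  seg 4: up by d7 = 2 → (0, 0)
  seg 5: left by d5 = 2 → (-2, 0)
  seg 6: left by d6 = 58/15 → (-88/15, 0)
  seg 7: down by d5 = 2 → (-88/15, -2)
  seg 8: right by d7 = 2 → (-58/15, -2)

d4 = 0
d5 = 2
d6 = 58/15
d7 = 2
d8 = -2
endpoint = (-58/15, -2)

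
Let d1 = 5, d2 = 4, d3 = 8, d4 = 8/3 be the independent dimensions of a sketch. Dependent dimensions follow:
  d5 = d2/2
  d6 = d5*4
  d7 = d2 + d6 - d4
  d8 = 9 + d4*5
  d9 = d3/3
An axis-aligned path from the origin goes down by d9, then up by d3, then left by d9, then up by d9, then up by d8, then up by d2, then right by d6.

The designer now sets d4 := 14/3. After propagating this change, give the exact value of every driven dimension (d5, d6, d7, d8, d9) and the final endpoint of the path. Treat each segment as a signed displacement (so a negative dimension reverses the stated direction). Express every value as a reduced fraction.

Apply edit: d4 := 14/3
  d5 = d2/2 = 2
  d6 = d5*4 = 8
  d7 = d2 + d6 - d4 = 22/3
  d8 = 9 + d4*5 = 97/3
  d9 = d3/3 = 8/3
Walk from origin (0, 0):
  seg 1: down by d9 = 8/3 → (0, -8/3)
  seg 2: up by d3 = 8 → (0, 16/3)
  seg 3: left by d9 = 8/3 → (-8/3, 16/3)
  seg 4: up by d9 = 8/3 → (-8/3, 8)
  seg 5: up by d8 = 97/3 → (-8/3, 121/3)
  seg 6: up by d2 = 4 → (-8/3, 133/3)
  seg 7: right by d6 = 8 → (16/3, 133/3)

d5 = 2
d6 = 8
d7 = 22/3
d8 = 97/3
d9 = 8/3
endpoint = (16/3, 133/3)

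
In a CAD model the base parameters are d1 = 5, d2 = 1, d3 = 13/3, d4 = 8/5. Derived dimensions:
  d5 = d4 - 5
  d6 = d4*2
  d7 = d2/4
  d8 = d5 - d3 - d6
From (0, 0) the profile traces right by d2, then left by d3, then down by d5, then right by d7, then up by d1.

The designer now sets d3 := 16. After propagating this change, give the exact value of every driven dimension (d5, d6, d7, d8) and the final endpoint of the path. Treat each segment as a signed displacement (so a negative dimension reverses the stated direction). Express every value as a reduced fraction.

Apply edit: d3 := 16
  d5 = d4 - 5 = -17/5
  d6 = d4*2 = 16/5
  d7 = d2/4 = 1/4
  d8 = d5 - d3 - d6 = -113/5
Walk from origin (0, 0):
  seg 1: right by d2 = 1 → (1, 0)
  seg 2: left by d3 = 16 → (-15, 0)
  seg 3: down by d5 = -17/5 → (-15, 17/5)
  seg 4: right by d7 = 1/4 → (-59/4, 17/5)
  seg 5: up by d1 = 5 → (-59/4, 42/5)

d5 = -17/5
d6 = 16/5
d7 = 1/4
d8 = -113/5
endpoint = (-59/4, 42/5)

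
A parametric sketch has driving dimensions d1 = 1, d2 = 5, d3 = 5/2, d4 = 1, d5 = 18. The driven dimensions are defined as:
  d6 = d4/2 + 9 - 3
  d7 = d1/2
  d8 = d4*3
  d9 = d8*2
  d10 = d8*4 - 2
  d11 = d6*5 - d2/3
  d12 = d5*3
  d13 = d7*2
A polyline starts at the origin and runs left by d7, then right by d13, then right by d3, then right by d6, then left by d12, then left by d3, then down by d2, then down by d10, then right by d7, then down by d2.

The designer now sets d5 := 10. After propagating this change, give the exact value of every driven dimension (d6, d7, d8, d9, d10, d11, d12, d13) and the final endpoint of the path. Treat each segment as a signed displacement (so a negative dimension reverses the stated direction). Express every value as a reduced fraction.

d6 = 13/2
d7 = 1/2
d8 = 3
d9 = 6
d10 = 10
d11 = 185/6
d12 = 30
d13 = 1
endpoint = (-45/2, -20)

Apply edit: d5 := 10
  d6 = d4/2 + 9 - 3 = 13/2
  d7 = d1/2 = 1/2
  d8 = d4*3 = 3
  d9 = d8*2 = 6
  d10 = d8*4 - 2 = 10
  d11 = d6*5 - d2/3 = 185/6
  d12 = d5*3 = 30
  d13 = d7*2 = 1
Walk from origin (0, 0):
  seg 1: left by d7 = 1/2 → (-1/2, 0)
  seg 2: right by d13 = 1 → (1/2, 0)
  seg 3: right by d3 = 5/2 → (3, 0)
  seg 4: right by d6 = 13/2 → (19/2, 0)
  seg 5: left by d12 = 30 → (-41/2, 0)
  seg 6: left by d3 = 5/2 → (-23, 0)
  seg 7: down by d2 = 5 → (-23, -5)
  seg 8: down by d10 = 10 → (-23, -15)
  seg 9: right by d7 = 1/2 → (-45/2, -15)
  seg 10: down by d2 = 5 → (-45/2, -20)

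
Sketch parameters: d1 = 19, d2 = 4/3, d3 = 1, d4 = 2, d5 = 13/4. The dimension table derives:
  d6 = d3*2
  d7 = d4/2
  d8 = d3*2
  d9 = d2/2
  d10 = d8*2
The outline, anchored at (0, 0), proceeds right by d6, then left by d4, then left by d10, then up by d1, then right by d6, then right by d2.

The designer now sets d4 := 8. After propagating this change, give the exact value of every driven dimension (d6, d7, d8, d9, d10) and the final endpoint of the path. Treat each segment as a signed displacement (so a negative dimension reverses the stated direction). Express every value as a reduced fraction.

Apply edit: d4 := 8
  d6 = d3*2 = 2
  d7 = d4/2 = 4
  d8 = d3*2 = 2
  d9 = d2/2 = 2/3
  d10 = d8*2 = 4
Walk from origin (0, 0):
  seg 1: right by d6 = 2 → (2, 0)
  seg 2: left by d4 = 8 → (-6, 0)
  seg 3: left by d10 = 4 → (-10, 0)
  seg 4: up by d1 = 19 → (-10, 19)
  seg 5: right by d6 = 2 → (-8, 19)
  seg 6: right by d2 = 4/3 → (-20/3, 19)

d6 = 2
d7 = 4
d8 = 2
d9 = 2/3
d10 = 4
endpoint = (-20/3, 19)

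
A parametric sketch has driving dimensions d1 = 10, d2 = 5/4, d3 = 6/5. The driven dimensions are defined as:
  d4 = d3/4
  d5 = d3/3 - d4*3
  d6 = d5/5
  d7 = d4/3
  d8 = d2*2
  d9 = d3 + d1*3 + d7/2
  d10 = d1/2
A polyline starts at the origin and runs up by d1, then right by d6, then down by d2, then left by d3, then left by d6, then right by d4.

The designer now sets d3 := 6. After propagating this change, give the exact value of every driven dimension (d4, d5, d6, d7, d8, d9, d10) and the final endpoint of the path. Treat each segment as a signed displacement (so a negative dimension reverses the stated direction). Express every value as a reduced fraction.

Apply edit: d3 := 6
  d4 = d3/4 = 3/2
  d5 = d3/3 - d4*3 = -5/2
  d6 = d5/5 = -1/2
  d7 = d4/3 = 1/2
  d8 = d2*2 = 5/2
  d9 = d3 + d1*3 + d7/2 = 145/4
  d10 = d1/2 = 5
Walk from origin (0, 0):
  seg 1: up by d1 = 10 → (0, 10)
  seg 2: right by d6 = -1/2 → (-1/2, 10)
  seg 3: down by d2 = 5/4 → (-1/2, 35/4)
  seg 4: left by d3 = 6 → (-13/2, 35/4)
  seg 5: left by d6 = -1/2 → (-6, 35/4)
  seg 6: right by d4 = 3/2 → (-9/2, 35/4)

d4 = 3/2
d5 = -5/2
d6 = -1/2
d7 = 1/2
d8 = 5/2
d9 = 145/4
d10 = 5
endpoint = (-9/2, 35/4)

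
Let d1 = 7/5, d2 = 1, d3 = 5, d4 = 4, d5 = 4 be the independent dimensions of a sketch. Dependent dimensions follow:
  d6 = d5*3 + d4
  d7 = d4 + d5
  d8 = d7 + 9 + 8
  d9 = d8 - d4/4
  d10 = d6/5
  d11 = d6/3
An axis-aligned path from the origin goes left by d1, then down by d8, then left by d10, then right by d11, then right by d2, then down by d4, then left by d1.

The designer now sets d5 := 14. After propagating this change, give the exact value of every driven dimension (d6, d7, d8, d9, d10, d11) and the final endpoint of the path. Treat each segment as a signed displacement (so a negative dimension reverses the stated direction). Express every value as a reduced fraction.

d6 = 46
d7 = 18
d8 = 35
d9 = 34
d10 = 46/5
d11 = 46/3
endpoint = (13/3, -39)

Apply edit: d5 := 14
  d6 = d5*3 + d4 = 46
  d7 = d4 + d5 = 18
  d8 = d7 + 9 + 8 = 35
  d9 = d8 - d4/4 = 34
  d10 = d6/5 = 46/5
  d11 = d6/3 = 46/3
Walk from origin (0, 0):
  seg 1: left by d1 = 7/5 → (-7/5, 0)
  seg 2: down by d8 = 35 → (-7/5, -35)
  seg 3: left by d10 = 46/5 → (-53/5, -35)
  seg 4: right by d11 = 46/3 → (71/15, -35)
  seg 5: right by d2 = 1 → (86/15, -35)
  seg 6: down by d4 = 4 → (86/15, -39)
  seg 7: left by d1 = 7/5 → (13/3, -39)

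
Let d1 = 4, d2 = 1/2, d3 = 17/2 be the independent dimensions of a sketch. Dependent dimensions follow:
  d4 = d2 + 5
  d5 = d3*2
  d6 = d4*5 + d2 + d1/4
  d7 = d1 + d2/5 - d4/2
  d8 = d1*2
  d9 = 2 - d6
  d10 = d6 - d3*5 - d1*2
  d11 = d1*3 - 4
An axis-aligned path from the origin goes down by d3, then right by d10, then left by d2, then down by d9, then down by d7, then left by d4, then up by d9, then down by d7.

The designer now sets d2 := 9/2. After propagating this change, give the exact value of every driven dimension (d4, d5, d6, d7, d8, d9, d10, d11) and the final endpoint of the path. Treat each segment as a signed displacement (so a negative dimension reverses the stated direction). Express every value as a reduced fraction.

Apply edit: d2 := 9/2
  d4 = d2 + 5 = 19/2
  d5 = d3*2 = 17
  d6 = d4*5 + d2 + d1/4 = 53
  d7 = d1 + d2/5 - d4/2 = 3/20
  d8 = d1*2 = 8
  d9 = 2 - d6 = -51
  d10 = d6 - d3*5 - d1*2 = 5/2
  d11 = d1*3 - 4 = 8
Walk from origin (0, 0):
  seg 1: down by d3 = 17/2 → (0, -17/2)
  seg 2: right by d10 = 5/2 → (5/2, -17/2)
  seg 3: left by d2 = 9/2 → (-2, -17/2)
  seg 4: down by d9 = -51 → (-2, 85/2)
  seg 5: down by d7 = 3/20 → (-2, 847/20)
  seg 6: left by d4 = 19/2 → (-23/2, 847/20)
  seg 7: up by d9 = -51 → (-23/2, -173/20)
  seg 8: down by d7 = 3/20 → (-23/2, -44/5)

d4 = 19/2
d5 = 17
d6 = 53
d7 = 3/20
d8 = 8
d9 = -51
d10 = 5/2
d11 = 8
endpoint = (-23/2, -44/5)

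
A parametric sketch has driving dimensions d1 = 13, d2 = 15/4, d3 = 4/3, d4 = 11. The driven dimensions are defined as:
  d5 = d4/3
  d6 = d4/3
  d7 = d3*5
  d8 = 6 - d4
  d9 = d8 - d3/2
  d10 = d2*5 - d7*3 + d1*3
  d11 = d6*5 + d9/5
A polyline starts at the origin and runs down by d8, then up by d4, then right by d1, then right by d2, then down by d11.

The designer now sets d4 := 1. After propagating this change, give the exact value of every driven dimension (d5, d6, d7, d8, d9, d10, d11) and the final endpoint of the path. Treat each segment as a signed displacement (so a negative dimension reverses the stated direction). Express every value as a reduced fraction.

Apply edit: d4 := 1
  d5 = d4/3 = 1/3
  d6 = d4/3 = 1/3
  d7 = d3*5 = 20/3
  d8 = 6 - d4 = 5
  d9 = d8 - d3/2 = 13/3
  d10 = d2*5 - d7*3 + d1*3 = 151/4
  d11 = d6*5 + d9/5 = 38/15
Walk from origin (0, 0):
  seg 1: down by d8 = 5 → (0, -5)
  seg 2: up by d4 = 1 → (0, -4)
  seg 3: right by d1 = 13 → (13, -4)
  seg 4: right by d2 = 15/4 → (67/4, -4)
  seg 5: down by d11 = 38/15 → (67/4, -98/15)

d5 = 1/3
d6 = 1/3
d7 = 20/3
d8 = 5
d9 = 13/3
d10 = 151/4
d11 = 38/15
endpoint = (67/4, -98/15)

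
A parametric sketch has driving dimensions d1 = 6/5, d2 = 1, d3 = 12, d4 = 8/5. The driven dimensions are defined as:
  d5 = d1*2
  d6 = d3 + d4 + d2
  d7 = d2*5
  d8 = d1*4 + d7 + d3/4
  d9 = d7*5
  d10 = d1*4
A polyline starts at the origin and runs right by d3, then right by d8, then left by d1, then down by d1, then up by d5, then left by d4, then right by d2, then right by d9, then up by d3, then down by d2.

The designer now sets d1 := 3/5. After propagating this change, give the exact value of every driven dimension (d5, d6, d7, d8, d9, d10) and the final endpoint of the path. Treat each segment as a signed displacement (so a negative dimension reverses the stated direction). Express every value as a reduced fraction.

d5 = 6/5
d6 = 73/5
d7 = 5
d8 = 52/5
d9 = 25
d10 = 12/5
endpoint = (231/5, 58/5)

Apply edit: d1 := 3/5
  d5 = d1*2 = 6/5
  d6 = d3 + d4 + d2 = 73/5
  d7 = d2*5 = 5
  d8 = d1*4 + d7 + d3/4 = 52/5
  d9 = d7*5 = 25
  d10 = d1*4 = 12/5
Walk from origin (0, 0):
  seg 1: right by d3 = 12 → (12, 0)
  seg 2: right by d8 = 52/5 → (112/5, 0)
  seg 3: left by d1 = 3/5 → (109/5, 0)
  seg 4: down by d1 = 3/5 → (109/5, -3/5)
  seg 5: up by d5 = 6/5 → (109/5, 3/5)
  seg 6: left by d4 = 8/5 → (101/5, 3/5)
  seg 7: right by d2 = 1 → (106/5, 3/5)
  seg 8: right by d9 = 25 → (231/5, 3/5)
  seg 9: up by d3 = 12 → (231/5, 63/5)
  seg 10: down by d2 = 1 → (231/5, 58/5)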